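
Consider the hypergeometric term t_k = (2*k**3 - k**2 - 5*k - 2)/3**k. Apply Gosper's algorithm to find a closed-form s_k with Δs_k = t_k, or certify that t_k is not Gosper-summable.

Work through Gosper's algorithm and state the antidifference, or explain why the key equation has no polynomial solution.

s_k = 3**(1 - k)*k**2*(-k - 1)

Compute t_(k+1)/t_k: get (2*k**3 + 5*k**2 - k - 6)/(3*(2*k**3 - k**2 - 5*k - 2)).
Gosper form: A/B · C(k+1)/C(k) with A=1/3, B=1, C=k**3 - k**2/2 - 5*k/2 - 1.
Set up (1/3)·f(k+1) − (1)·f(k) − (k**3 - k**2/2 - 5*k/2 - 1) = 0.
Degrees (0,0,3) ⇒ d ≤ 3.
Solving with deg f ≤ 3: f(k) = -3*k**2*(k + 1)/2.
Get s_k = R·t_k = 3**(1 - k)*k**2*(-k - 1) with R(k) = B(k−1)f(k)/C(k) = -3*k**2/((k - 2)*(2*k + 1)).
Verify: (2*k**3 - k**2 - 5*k - 2)/3**k matches t_k.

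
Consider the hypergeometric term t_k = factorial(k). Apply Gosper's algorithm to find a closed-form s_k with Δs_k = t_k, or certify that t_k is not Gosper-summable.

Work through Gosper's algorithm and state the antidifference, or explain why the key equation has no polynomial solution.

none (Gosper's algorithm certifies no s_k)

t_(k+1)/t_k = k + 1.
Factor: A=k + 1; B=1; C=1.
Key eq: (k + 1)·f(k+1) = (1)·f(k) + (1).
deg f ≤ -1 (via 1,0,0).
deg f ≤ -1 is impossible — no certificate.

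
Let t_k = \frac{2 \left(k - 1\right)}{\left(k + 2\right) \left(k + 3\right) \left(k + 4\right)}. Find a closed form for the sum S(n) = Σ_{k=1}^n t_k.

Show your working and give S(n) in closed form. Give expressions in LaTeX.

t_(k+1)/t_k = k*(k + 2)/((k - 1)*(k + 5)).
Factor: A=k + 2; B=k + 5; C=k - 1.
Key eq: (k + 2)·f(k+1) = (k + 4)·f(k) + (k - 1).
deg f ≤ 2 (via 1,1,1).
Match coefficients ⇒ f(k) = k*(k - 7)/12.
Then R = B(k−1)f/C = k*(k - 7)*(k + 4)/(12*(k - 1)), so s_k = R(k)·t_k = k*(k - 7)/(6*(k + 2)*(k + 3)).
Verify: 2*(k - 1)/(k**3 + 9*k**2 + 26*k + 24) matches t_k.
s_(n+1) = (n**2 - 5*n - 6)/(6*(n**2 + 7*n + 12)) and s_(1) = -1/12, so S(n) = n*(n - 1)/(4*(n**2 + 7*n + 12)).

S(n) = \frac{n \left(n - 1\right)}{4 \left(n^{2} + 7 n + 12\right)}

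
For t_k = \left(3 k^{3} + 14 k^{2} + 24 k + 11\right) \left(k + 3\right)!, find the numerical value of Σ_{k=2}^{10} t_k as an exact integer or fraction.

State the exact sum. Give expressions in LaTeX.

Σ = 30773936792280

Ratio r(k) = (3*k**4 + 35*k**3 + 153*k**2 + 296*k + 208)/(3*k**3 + 14*k**2 + 24*k + 11).
A = k + 4, B = 1, C = k**3 + 14*k**2/3 + 8*k + 11/3.
f must satisfy (k + 4)·f(k+1) − (1)·f(k) = k**3 + 14*k**2/3 + 8*k + 11/3.
Degrees (1,0,3) ⇒ d ≤ 2.
Solving with deg f ≤ 2: f(k) = (3*k**2 - k + 1)/3.
Get s_k = R·t_k = (3*k**2 - k + 1)*factorial(k + 3) with R(k) = B(k−1)f(k)/C(k) = (3*k**2 - k + 1)/(3*k**3 + 14*k**2 + 24*k + 11).
Check: Δs_k = (3*k**3 + 14*k**2 + 24*k + 11)*factorial(k + 3). ✓
Evaluate s at k=11 and k=2: 30773936793600 and 1320; difference 30773936792280.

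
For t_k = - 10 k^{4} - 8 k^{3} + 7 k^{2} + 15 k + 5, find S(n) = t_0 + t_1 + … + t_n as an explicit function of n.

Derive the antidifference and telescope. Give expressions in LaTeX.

t_(k+1)/t_k = (10*k**4 + 48*k**3 + 77*k**2 + 35*k - 9)/(10*k**4 + 8*k**3 - 7*k**2 - 15*k - 5).
So A=1 and B=1, with C=k**4 + 4*k**3/5 - 7*k**2/10 - 3*k/2 - 1/2.
Need (1)·f(k+1) − (1)·f(k) = k**4 + 4*k**3/5 - 7*k**2/10 - 3*k/2 - 1/2.
From deg A=0, deg B=0, deg C=4: d=5.
Coefficient equations give f(k) = k*(2*k**4 - 3*k**3 - 3*k**2 - 2*k + 1)/10.
Then R = B(k−1)f/C = k*(2*k**4 - 3*k**3 - 3*k**2 - 2*k + 1)/(10*k**4 + 8*k**3 - 7*k**2 - 15*k - 5), so s_k = R(k)·t_k = k*(-2*k**4 + 3*k**3 + 3*k**2 + 2*k - 1).
Δs = -10*k**4 - 8*k**3 + 7*k**2 + 15*k + 5, as required.
Σ_(k=0)^n t_k = s_(n+1) − s_(0) = (-2*n**5 - 7*n**4 - 5*n**3 + 9*n**2 + 14*n + 5) − (0), i.e. -2*n**5 - 7*n**4 - 5*n**3 + 9*n**2 + 14*n + 5.

S(n) = - 2 n^{5} - 7 n^{4} - 5 n^{3} + 9 n^{2} + 14 n + 5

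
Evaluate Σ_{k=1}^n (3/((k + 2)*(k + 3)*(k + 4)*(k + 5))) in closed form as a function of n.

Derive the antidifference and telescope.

Compute t_(k+1)/t_k: get (k + 2)/(k + 6).
Gosper form: A/B · C(k+1)/C(k) with A=k + 2, B=k + 6, C=1.
Key eq: (k + 2)·f(k+1) = (k + 5)·f(k) + (1).
deg f ≤ 3 (via 1,1,0).
A polynomial solution: f(k) = k*(k**2 + 9*k + 26)/72.
Certificate R = B(k−1)f/C = k*(k + 5)*(k**2 + 9*k + 26)/72 gives s_k = k*(k**2 + 9*k + 26)/(24*(k + 2)*(k + 3)*(k + 4)).
Verify: 3/(k**4 + 14*k**3 + 71*k**2 + 154*k + 120) matches t_k.
s_(n+1) = (n**3 + 12*n**2 + 47*n + 36)/(24*(n**3 + 12*n**2 + 47*n + 60)) and s_(1) = 1/40, so S(n) = n*(n**2 + 12*n + 47)/(60*(n**3 + 12*n**2 + 47*n + 60)).

S(n) = n*(n**2 + 12*n + 47)/(60*(n**3 + 12*n**2 + 47*n + 60))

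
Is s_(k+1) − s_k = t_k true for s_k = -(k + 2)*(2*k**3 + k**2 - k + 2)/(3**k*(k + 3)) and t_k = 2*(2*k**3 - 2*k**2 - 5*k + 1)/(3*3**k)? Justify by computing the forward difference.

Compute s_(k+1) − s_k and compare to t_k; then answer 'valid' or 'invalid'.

Invalid: residual (-4*k**4 - 14*k**3 + 19*k**2 + 31*k - 12)/(3*3**k*(k**2 + 7*k + 12)) ≠ 0.

s_(k+1) = -(k + 3)*(-k + 2*(k + 1)**3 + (k + 1)**2 + 1)/(3*3**k*(k + 4))
s_(k+1) − s_k = (4*k**5 + 20*k**4 - 4*k**3 - 97*k**2 - 75*k + 12)/(3*3**k*(k**2 + 7*k + 12))
(s_(k+1) − s_k) − t_k = (-4*k**4 - 14*k**3 + 19*k**2 + 31*k - 12)/(3*3**k*(k**2 + 7*k + 12))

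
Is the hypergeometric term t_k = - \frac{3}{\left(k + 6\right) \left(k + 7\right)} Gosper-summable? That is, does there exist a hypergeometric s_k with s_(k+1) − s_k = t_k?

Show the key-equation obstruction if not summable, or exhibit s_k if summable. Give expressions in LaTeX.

Yes. s_k = - \frac{k}{2 k + 12}.

t_(k+1)/t_k = (k + 6)/(k + 8).
Take A(k)=k + 6, B(k)=k + 8, C(k)=1.
Need (k + 6)·f(k+1) − (k + 7)·f(k) = 1.
d = 1 from the (1,1,0) case.
Solve for f: f(k) = k/6 (degree 1 ≤ 1).
Get s_k = R·t_k = -k/(2*k + 12) with R(k) = B(k−1)f(k)/C(k) = k*(k + 7)/6.
Verify: -3/(k**2 + 13*k + 42) matches t_k.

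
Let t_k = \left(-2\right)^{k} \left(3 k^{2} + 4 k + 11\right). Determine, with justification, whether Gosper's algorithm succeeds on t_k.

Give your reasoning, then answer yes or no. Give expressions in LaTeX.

Yes. s_k = \left(-2\right)^{k} \left(- k^{2} - 3\right).

r(k) = 2*(-3*k**2 - 10*k - 18)/(3*k**2 + 4*k + 11) after simplifying.
So A=-2 and B=1, with C=k**2 + 4*k/3 + 11/3.
Solve (-2)·f(k+1) − (1)·f(k) = k**2 + 4*k/3 + 11/3.
d = 2 from the (0,0,2) case.
Match coefficients ⇒ f(k) = -(k**2 + 3)/3.
R(k) = B(k−1)·f(k)/C(k) = -(k**2 + 3)/(3*k**2 + 4*k + 11); s_k = R·t_k = (-2)**k*(-k**2 - 3).
s_(k+1) − s_k = (-2)**k*(3*k**2 + 4*k + 11) = t_k.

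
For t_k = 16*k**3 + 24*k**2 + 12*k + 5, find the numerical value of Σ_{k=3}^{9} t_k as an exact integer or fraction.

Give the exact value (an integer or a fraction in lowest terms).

Compute t_(k+1)/t_k: get (16*k**3 + 72*k**2 + 108*k + 57)/(16*k**3 + 24*k**2 + 12*k + 5).
Normal form (A,B,C) = (1, 1, k**3 + 3*k**2/2 + 3*k/4 + 5/16).
Set up (1)·f(k+1) − (1)·f(k) − (k**3 + 3*k**2/2 + 3*k/4 + 5/16) = 0.
d = 4 from the (0,0,3) case.
Match coefficients ⇒ f(k) = k*(4*k**3 - 2*k + 3)/16.
Get s_k = R·t_k = k*(4*k**3 - 2*k + 3) with R(k) = B(k−1)f(k)/C(k) = k*(4*k**3 - 2*k + 3)/(16*k**3 + 24*k**2 + 12*k + 5).
s_(k+1) − s_k = 16*k**3 + 24*k**2 + 12*k + 5 = t_k.
Sum = s_(10) − s_(3); s_(10) = 39830, s_(3) = 315 ⇒ 39515.

Σ = 39515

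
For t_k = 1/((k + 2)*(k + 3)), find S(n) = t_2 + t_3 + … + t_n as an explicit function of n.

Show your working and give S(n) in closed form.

S(n) = (n - 1)/(4*(n + 3))

Compute t_(k+1)/t_k: get (k + 2)/(k + 4).
Factor: A=k + 2; B=k + 4; C=1.
Key eq: (k + 2)·f(k+1) = (k + 3)·f(k) + (1).
Degrees (1,1,0) ⇒ d ≤ 1.
A polynomial solution: f(k) = k/2.
R(k) = B(k−1)·f(k)/C(k) = k*(k + 3)/2; s_k = R·t_k = k/(2*(k + 2)).
Verify: 1/(k**2 + 5*k + 6) matches t_k.
Evaluate: s_(n+1) = (n + 1)/(2*(n + 3)); subtract s_(2) = 1/4 ⇒ S(n) = (n - 1)/(4*(n + 3)).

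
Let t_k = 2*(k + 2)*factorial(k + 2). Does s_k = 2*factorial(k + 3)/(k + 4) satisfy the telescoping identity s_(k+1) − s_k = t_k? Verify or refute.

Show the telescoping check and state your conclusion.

Invalid: residual -2*(k**2 + 6*k + 7)*factorial(k + 2)/((k + 4)*(k + 5)) ≠ 0.

s_(k+1) = 2*factorial(k + 4)/(k + 5)
s_(k+1) − s_k = 2*(k**2 + 7*k + 11)*factorial(k + 3)/((k + 4)*(k + 5))
(s_(k+1) − s_k) − t_k = -2*(k**2 + 6*k + 7)*factorial(k + 2)/((k + 4)*(k + 5))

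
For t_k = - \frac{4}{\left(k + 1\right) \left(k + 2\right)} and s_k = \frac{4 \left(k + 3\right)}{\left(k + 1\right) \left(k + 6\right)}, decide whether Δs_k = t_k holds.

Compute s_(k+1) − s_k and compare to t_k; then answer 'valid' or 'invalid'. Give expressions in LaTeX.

Invalid: residual \frac{24 \left(k + 4\right)}{k^{4} + 16 k^{3} + 83 k^{2} + 152 k + 84} ≠ 0.

s_(k+1) = 4*(k + 4)/((k + 2)*(k + 7))
s_(k+1) − s_k = 4*(-k**2 - 7*k - 18)/(k**4 + 16*k**3 + 83*k**2 + 152*k + 84)
(s_(k+1) − s_k) − t_k = 24*(k + 4)/(k**4 + 16*k**3 + 83*k**2 + 152*k + 84)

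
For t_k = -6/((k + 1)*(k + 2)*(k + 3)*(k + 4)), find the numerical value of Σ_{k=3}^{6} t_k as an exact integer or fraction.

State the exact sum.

Σ = -1/72

Step 1: r(k) = (k + 1)/(k + 5).
Take A(k)=k + 1, B(k)=k + 5, C(k)=1.
Need (k + 1)·f(k+1) − (k + 4)·f(k) = 1.
From deg A=1, deg B=1, deg C=0: d=3.
Solving with deg f ≤ 3: f(k) = k*(k**2 + 6*k + 11)/18.
Then R = B(k−1)f/C = k*(k + 4)*(k**2 + 6*k + 11)/18, so s_k = R(k)·t_k = k*(-k**2 - 6*k - 11)/(3*(k + 1)*(k + 2)*(k + 3)).
s_(k+1) − s_k = -6/(k**4 + 10*k**3 + 35*k**2 + 50*k + 24) = t_k.
Σ_(k=3)^(6) t_k = s_(7) − s_(3) = -119/360 − (-19/60) = -1/72.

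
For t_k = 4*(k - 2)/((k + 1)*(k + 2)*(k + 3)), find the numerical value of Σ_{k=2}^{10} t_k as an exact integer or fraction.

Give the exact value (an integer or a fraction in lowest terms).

t_(k+1)/t_k = (k - 1)*(k + 1)/((k - 2)*(k + 4)).
Gosper form: A/B · C(k+1)/C(k) with A=k + 1, B=k + 4, C=k - 2.
Set up (k + 1)·f(k+1) − (k + 3)·f(k) − (k - 2) = 0.
d = 2 from the (1,1,1) case.
Solve for f: f(k) = -k*(k + 7)/4 (degree 2 ≤ 2).
R(k) = B(k−1)·f(k)/C(k) = -k*(k + 3)*(k + 7)/(4*(k - 2)); s_k = R·t_k = k*(-k - 7)/((k + 1)*(k + 2)).
Δs = 4*(k - 2)/(k**3 + 6*k**2 + 11*k + 6), as required.
Evaluate s at k=11 and k=2: -33/26 and -3/2; difference 3/13.

Σ = 3/13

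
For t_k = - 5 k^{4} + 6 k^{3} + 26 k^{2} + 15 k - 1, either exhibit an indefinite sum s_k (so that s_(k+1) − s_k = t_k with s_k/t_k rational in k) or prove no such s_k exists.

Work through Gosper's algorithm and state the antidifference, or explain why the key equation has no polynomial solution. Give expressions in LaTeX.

t_(k+1)/t_k = (5*k**4 + 14*k**3 - 14*k**2 - 65*k - 41)/(5*k**4 - 6*k**3 - 26*k**2 - 15*k + 1).
Take A(k)=1, B(k)=1, C(k)=k**4 - 6*k**3/5 - 26*k**2/5 - 3*k + 1/5.
f must satisfy (1)·f(k+1) − (1)·f(k) = k**4 - 6*k**3/5 - 26*k**2/5 - 3*k + 1/5.
deg f ≤ 5 (via 0,0,4).
Coefficient equations give f(k) = k*(k**4 - 4*k**3 - 4*k**2 + 4*k + 4)/5.
Get s_k = R·t_k = k*(-k**4 + 4*k**3 + 4*k**2 - 4*k - 4) with R(k) = B(k−1)f(k)/C(k) = k*(k**4 - 4*k**3 - 4*k**2 + 4*k + 4)/(5*k**4 - 6*k**3 - 26*k**2 - 15*k + 1).
Δs = -5*k**4 + 6*k**3 + 26*k**2 + 15*k - 1, as required.

s_k = k \left(- k^{4} + 4 k^{3} + 4 k^{2} - 4 k - 4\right)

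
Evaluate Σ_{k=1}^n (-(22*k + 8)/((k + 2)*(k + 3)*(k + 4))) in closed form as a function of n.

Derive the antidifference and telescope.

Compute t_(k+1)/t_k: get (k + 2)*(11*k + 15)/((k + 5)*(11*k + 4)).
Normal form (A,B,C) = (k + 2, k + 5, k + 4/11).
Need (k + 2)·f(k+1) − (k + 4)·f(k) = k + 4/11.
d = 2 from the (1,1,1) case.
A polynomial solution: f(k) = k*(13*k - 1)/66.
Certificate R = B(k−1)f/C = k*(k + 4)*(13*k - 1)/(6*(11*k + 4)) gives s_k = -k*(13*k - 1)/(3*(k + 2)*(k + 3)).
Check: Δs_k = 2*(-11*k - 4)/(k**3 + 9*k**2 + 26*k + 24). ✓
Telescope: S(n) = s_(n+1) − s_(1) = (-13*n**2 - 25*n - 12)/(3*(n**2 + 7*n + 12)) − (-1/3) = 2*n*(-2*n - 3)/(n**2 + 7*n + 12).

S(n) = 2*n*(-2*n - 3)/(n**2 + 7*n + 12)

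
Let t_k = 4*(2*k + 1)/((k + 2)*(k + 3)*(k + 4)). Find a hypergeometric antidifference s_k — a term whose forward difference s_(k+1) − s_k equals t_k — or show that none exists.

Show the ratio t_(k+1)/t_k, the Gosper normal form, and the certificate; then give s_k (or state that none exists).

Step 1: r(k) = (k + 2)*(2*k + 3)/((k + 5)*(2*k + 1)).
Take A(k)=k + 2, B(k)=k + 5, C(k)=k + 1/2.
Key eq: (k + 2)·f(k+1) = (k + 4)·f(k) + (k + 1/2).
Degrees (1,1,1) ⇒ d ≤ 2.
Match coefficients ⇒ f(k) = k*(5*k + 1)/24.
Certificate R = B(k−1)f/C = k*(k + 4)*(5*k + 1)/(12*(2*k + 1)) gives s_k = k*(5*k + 1)/(3*(k + 2)*(k + 3)).
Verify: 4*(2*k + 1)/(k**3 + 9*k**2 + 26*k + 24) matches t_k.

s_k = k*(5*k + 1)/(3*(k + 2)*(k + 3))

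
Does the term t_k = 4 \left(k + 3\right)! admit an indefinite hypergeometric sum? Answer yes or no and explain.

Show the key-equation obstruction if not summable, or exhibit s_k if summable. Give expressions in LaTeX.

No. Not Gosper-summable.

Compute t_(k+1)/t_k: get k + 4.
A = k + 4, B = 1, C = 1.
Need (k + 4)·f(k+1) − (1)·f(k) = 1.
deg f ≤ -1 (via 1,0,0).
deg f ≤ -1 is impossible — no certificate.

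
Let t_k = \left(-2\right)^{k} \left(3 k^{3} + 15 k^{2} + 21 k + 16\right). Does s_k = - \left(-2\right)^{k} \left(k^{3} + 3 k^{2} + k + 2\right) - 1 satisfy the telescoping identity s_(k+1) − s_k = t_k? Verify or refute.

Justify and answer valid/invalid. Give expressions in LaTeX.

s_(k+1) = 2*(-2)**k*(k + (k + 1)**3 + 3*(k + 1)**2 + 3) - 1
s_(k+1) − s_k = (-2)**k*(3*k**3 + 15*k**2 + 21*k + 16)
(s_(k+1) − s_k) − t_k = 0

valid (s_(k+1) − s_k reduces to t_k)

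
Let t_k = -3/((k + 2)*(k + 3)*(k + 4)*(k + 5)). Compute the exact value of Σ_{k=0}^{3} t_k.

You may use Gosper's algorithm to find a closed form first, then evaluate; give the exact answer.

r(k) = (k + 2)/(k + 6) after simplifying.
So A=k + 2 and B=k + 6, with C=1.
Need (k + 2)·f(k+1) − (k + 5)·f(k) = 1.
Degrees (1,1,0) ⇒ d ≤ 3.
Solving with deg f ≤ 3: f(k) = k*(k**2 + 9*k + 26)/72.
So s_k = (B(k−1)f/C)·t_k = (k*(k + 5)*(k**2 + 9*k + 26)/72)·t_k = k*(-k**2 - 9*k - 26)/(24*(k + 2)*(k + 3)*(k + 4)).
Verify: -3/(k**4 + 14*k**3 + 71*k**2 + 154*k + 120) matches t_k.
Evaluate s at k=4 and k=0: -13/336 and 0; difference -13/336.

Σ = -13/336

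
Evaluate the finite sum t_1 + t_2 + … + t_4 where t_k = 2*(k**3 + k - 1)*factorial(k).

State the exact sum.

Σ = 3602

Ratio r(k) = (k + 1)*(k + (k + 1)**3)/(k**3 + k - 1).
Gosper form: A/B · C(k+1)/C(k) with A=k + 1, B=1, C=k**3 + k - 1.
Need (k + 1)·f(k+1) − (1)·f(k) = k**3 + k - 1.
From deg A=1, deg B=0, deg C=3: d=2.
A polynomial solution: f(k) = k*(k - 2).
Certificate R = B(k−1)f/C = k*(k - 2)/(k**3 + k - 1) gives s_k = 2*k*(k - 2)*factorial(k).
Check: Δs_k = 2*(k**3 + k - 1)*factorial(k). ✓
Σ_(k=1)^(4) t_k = s_(5) − s_(1) = 3600 − (-2) = 3602.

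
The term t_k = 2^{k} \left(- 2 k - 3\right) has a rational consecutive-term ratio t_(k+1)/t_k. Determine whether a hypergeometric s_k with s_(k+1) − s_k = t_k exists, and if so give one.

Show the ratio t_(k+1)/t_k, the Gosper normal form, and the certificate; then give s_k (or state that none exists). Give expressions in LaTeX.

Compute t_(k+1)/t_k: get 2*(2*k + 5)/(2*k + 3).
A = 2, B = 1, C = k + 3/2.
Key eq: (2)·f(k+1) = (1)·f(k) + (k + 3/2).
Degrees (0,0,1) ⇒ d ≤ 1.
A polynomial solution: f(k) = (2*k - 1)/2.
R(k) = B(k−1)·f(k)/C(k) = (2*k - 1)/(2*k + 3); s_k = R·t_k = 2**k*(1 - 2*k).
s_(k+1) − s_k = 2**k*(-2*k - 3) = t_k.

s_k = 2^{k} \left(1 - 2 k\right)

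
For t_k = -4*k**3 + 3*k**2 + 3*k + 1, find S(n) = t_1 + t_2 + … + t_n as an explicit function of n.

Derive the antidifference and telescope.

The ratio is (4*k**3 + 9*k**2 + 3*k - 3)/(4*k**3 - 3*k**2 - 3*k - 1).
So A=1 and B=1, with C=k**3 - 3*k**2/4 - 3*k/4 - 1/4.
Solve (1)·f(k+1) − (1)·f(k) = k**3 - 3*k**2/4 - 3*k/4 - 1/4.
d = 4 from the (0,0,3) case.
A polynomial solution: f(k) = k**2*(k**2 - 3*k + 1)/4.
R(k) = B(k−1)·f(k)/C(k) = k**2*(k**2 - 3*k + 1)/(4*k**3 - 3*k**2 - 3*k - 1); s_k = R·t_k = k**2*(-k**2 + 3*k - 1).
s_(k+1) − s_k = -4*k**3 + 3*k**2 + 3*k + 1 = t_k.
s_(n+1) = -n**4 - n**3 + 2*n**2 + 3*n + 1 and s_(1) = 1, so S(n) = n*(-n**3 - n**2 + 2*n + 3).

S(n) = n*(-n**3 - n**2 + 2*n + 3)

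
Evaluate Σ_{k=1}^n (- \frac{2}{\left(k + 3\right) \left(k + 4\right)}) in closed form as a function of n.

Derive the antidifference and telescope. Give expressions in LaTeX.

S(n) = - \frac{n}{2 n + 8}

t_(k+1)/t_k = (k + 3)/(k + 5).
So A=k + 3 and B=k + 5, with C=1.
f must satisfy (k + 3)·f(k+1) − (k + 4)·f(k) = 1.
d = 1 from the (1,1,0) case.
Solving with deg f ≤ 1: f(k) = k/3.
Get s_k = R·t_k = -2*k/(3*k + 9) with R(k) = B(k−1)f(k)/C(k) = k*(k + 4)/3.
Check: Δs_k = -2/(k**2 + 7*k + 12). ✓
Evaluate: s_(n+1) = 2*(-n - 1)/(3*(n + 4)); subtract s_(1) = -1/6 ⇒ S(n) = -n/(2*n + 8).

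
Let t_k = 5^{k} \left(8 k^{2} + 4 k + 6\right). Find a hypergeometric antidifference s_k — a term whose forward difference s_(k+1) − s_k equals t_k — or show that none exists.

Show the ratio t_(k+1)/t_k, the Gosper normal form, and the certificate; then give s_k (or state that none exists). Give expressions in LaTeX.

The ratio is 5*(4*k**2 + 10*k + 9)/(4*k**2 + 2*k + 3).
A = 5, B = 1, C = k**2 + k/2 + 3/4.
f must satisfy (5)·f(k+1) − (1)·f(k) = k**2 + k/2 + 3/4.
Bound: deg f ≤ 2.
Coefficient equations give f(k) = (k**2 - 2*k + 2)/4.
Certificate R = B(k−1)f/C = (k**2 - 2*k + 2)/(4*k**2 + 2*k + 3) gives s_k = 2*5**k*(k**2 - 2*k + 2).
Verify: 5**k*(8*k**2 + 4*k + 6) matches t_k.

s_k = 2 \cdot 5^{k} \left(k^{2} - 2 k + 2\right)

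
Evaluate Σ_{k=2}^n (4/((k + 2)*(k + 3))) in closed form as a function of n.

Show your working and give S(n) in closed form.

Ratio r(k) = (k + 2)/(k + 4).
A = k + 2, B = k + 4, C = 1.
f must satisfy (k + 2)·f(k+1) − (k + 3)·f(k) = 1.
Bound: deg f ≤ 1.
Coefficient equations give f(k) = k/2.
Get s_k = R·t_k = 2*k/(k + 2) with R(k) = B(k−1)f(k)/C(k) = k*(k + 3)/2.
Check: Δs_k = 4/(k**2 + 5*k + 6). ✓
s_(n+1) = 2*(n + 1)/(n + 3) and s_(2) = 1, so S(n) = (n - 1)/(n + 3).

S(n) = (n - 1)/(n + 3)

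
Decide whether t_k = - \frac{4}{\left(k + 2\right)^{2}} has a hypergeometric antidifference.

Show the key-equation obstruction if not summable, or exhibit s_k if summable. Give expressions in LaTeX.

r(k) = (k + 2)**2/(k + 3)**2 after simplifying.
A = k**2 + 4*k + 4, B = k**2 + 6*k + 9, C = 1.
Set up (k**2 + 4*k + 4)·f(k+1) − (k**2 + 4*k + 4)·f(k) − (1) = 0.
From deg A=2, deg B=2, deg C=0: d=0.
Generic f = c0 gives residual -1; -1 = 0 cannot hold, so t_k is not Gosper-summable.

No — the linear system for f has no solution.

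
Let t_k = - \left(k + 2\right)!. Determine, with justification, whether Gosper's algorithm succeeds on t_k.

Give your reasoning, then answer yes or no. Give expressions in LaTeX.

No — key equation has no polynomial f.

t_(k+1)/t_k = k + 3.
A = k + 3, B = 1, C = 1.
f must satisfy (k + 3)·f(k+1) − (1)·f(k) = 1.
Degrees (1,0,0) ⇒ d ≤ -1.
d = -1 < 0 ⇒ no nonzero polynomial f; not summable.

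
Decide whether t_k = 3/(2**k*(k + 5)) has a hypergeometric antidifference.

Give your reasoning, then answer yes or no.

Ratio r(k) = (k + 5)/(2*(k + 6)).
A = k/2 + 5/2, B = k + 6, C = 1.
Key eq: (k/2 + 5/2)·f(k+1) = (k + 5)·f(k) + (1).
Degrees (1,1,0) ⇒ d ≤ -1.
Negative degree bound (-1): no f exists, t_k not Gosper-summable.

No — t_k has no hypergeometric antidifference.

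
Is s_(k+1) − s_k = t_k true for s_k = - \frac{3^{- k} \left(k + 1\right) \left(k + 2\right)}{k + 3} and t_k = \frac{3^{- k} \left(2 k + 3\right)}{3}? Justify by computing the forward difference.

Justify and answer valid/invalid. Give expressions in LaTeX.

Invalid: residual \frac{2 \cdot 3^{- k} \left(- 2 k^{2} - 12 k - 15\right)}{3 \left(k^{2} + 7 k + 12\right)} ≠ 0.

s_(k+1) = -(k + 2)*(k + 3)/(3*3**k*(k + 4))
s_(k+1) − s_k = (2*k**3 + 13*k**2 + 21*k + 6)/(3*3**k*(k**2 + 7*k + 12))
(s_(k+1) − s_k) − t_k = 2*(-2*k**2 - 12*k - 15)/(3*3**k*(k**2 + 7*k + 12))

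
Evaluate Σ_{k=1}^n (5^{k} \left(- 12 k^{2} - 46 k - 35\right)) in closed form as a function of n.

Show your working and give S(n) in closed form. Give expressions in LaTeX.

Compute t_(k+1)/t_k: get 5*(12*k**2 + 70*k + 93)/(12*k**2 + 46*k + 35).
Take A(k)=5, B(k)=1, C(k)=k**2 + 23*k/6 + 35/12.
f must satisfy (5)·f(k+1) − (1)·f(k) = k**2 + 23*k/6 + 35/12.
d = 2 from the (0,0,2) case.
A polynomial solution: f(k) = k*(3*k + 4)/12.
Certificate R = B(k−1)f/C = k*(3*k + 4)/(12*k**2 + 46*k + 35) gives s_k = 5**k*k*(-3*k - 4).
Δs = 5**k*(-12*k**2 - 46*k - 35), as required.
s_(n+1) = 5**(n + 1)*(-3*n**2 - 10*n - 7) and s_(1) = -35, so S(n) = -15*5**n*n**2 - 50*5**n*n - 35*5**n + 35.

S(n) = - 15 \cdot 5^{n} n^{2} - 50 \cdot 5^{n} n - 35 \cdot 5^{n} + 35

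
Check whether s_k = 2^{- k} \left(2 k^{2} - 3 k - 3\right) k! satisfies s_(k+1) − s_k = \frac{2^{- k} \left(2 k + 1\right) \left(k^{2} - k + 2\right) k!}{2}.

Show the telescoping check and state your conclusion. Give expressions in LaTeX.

Valid — Δs_k = t_k.

s_(k+1) = (2*k**2 + k - 4)*factorial(k + 1)/(2*2**k)
s_(k+1) − s_k = (2*k + 1)*(k**2 - k + 2)*factorial(k)/(2*2**k)
(s_(k+1) − s_k) − t_k = 0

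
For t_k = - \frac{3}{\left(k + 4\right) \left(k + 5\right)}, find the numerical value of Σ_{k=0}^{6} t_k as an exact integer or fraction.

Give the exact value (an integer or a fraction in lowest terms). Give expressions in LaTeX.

Σ = -21/44

t_(k+1)/t_k = (k + 4)/(k + 6).
So A=k + 4 and B=k + 6, with C=1.
f must satisfy (k + 4)·f(k+1) − (k + 5)·f(k) = 1.
Degrees (1,1,0) ⇒ d ≤ 1.
Match coefficients ⇒ f(k) = k/4.
R(k) = B(k−1)·f(k)/C(k) = k*(k + 5)/4; s_k = R·t_k = -3*k/(4*k + 16).
Verify: -3/(k**2 + 9*k + 20) matches t_k.
Telescoping: Σ = s_(7) − s_(0) = -21/44 − (0) = -21/44.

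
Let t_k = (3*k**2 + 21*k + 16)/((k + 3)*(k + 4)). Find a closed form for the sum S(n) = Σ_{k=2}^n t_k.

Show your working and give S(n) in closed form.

r(k) = (k + 3)*(21*k + 3*(k + 1)**2 + 37)/((k + 5)*(3*k**2 + 21*k + 16)) after simplifying.
Normal form (A,B,C) = (k + 3, k + 5, k**2 + 7*k + 16/3).
Set up (k + 3)·f(k+1) − (k + 4)·f(k) − (k**2 + 7*k + 16/3) = 0.
deg f ≤ 2 (via 1,1,2).
Solving with deg f ≤ 2: f(k) = k*(9*k + 7)/9.
R(k) = B(k−1)·f(k)/C(k) = k*(k + 4)*(9*k + 7)/(3*(3*k**2 + 21*k + 16)); s_k = R·t_k = k*(9*k + 7)/(3*(k + 3)).
Check: Δs_k = (3*k**2 + 21*k + 16)/(k**2 + 7*k + 12). ✓
Σ_(k=2)^n t_k = s_(n+1) − s_(2) = ((9*n**2 + 25*n + 16)/(3*(n + 4))) − (10/3), i.e. (3*n**2 + 5*n - 8)/(n + 4).

S(n) = (3*n**2 + 5*n - 8)/(n + 4)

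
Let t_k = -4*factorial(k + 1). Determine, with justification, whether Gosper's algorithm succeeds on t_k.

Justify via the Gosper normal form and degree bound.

The ratio is k + 2.
A = k + 2, B = 1, C = 1.
f must satisfy (k + 2)·f(k+1) − (1)·f(k) = 1.
deg f ≤ -1 (via 1,0,0).
deg f ≤ -1 is impossible — no certificate.

No. Not Gosper-summable.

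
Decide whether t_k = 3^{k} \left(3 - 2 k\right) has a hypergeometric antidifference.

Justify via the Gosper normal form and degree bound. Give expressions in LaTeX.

Yes. s_k = 3^{k} \left(3 - k\right).

Ratio r(k) = 3*(2*k - 1)/(2*k - 3).
So A=3 and B=1, with C=k - 3/2.
Solve (3)·f(k+1) − (1)·f(k) = k - 3/2.
Bound: deg f ≤ 1.
Solving with deg f ≤ 1: f(k) = (k - 3)/2.
Then R = B(k−1)f/C = (k - 3)/(2*k - 3), so s_k = R(k)·t_k = 3**k*(3 - k).
Δs = 3**k*(3 - 2*k), as required.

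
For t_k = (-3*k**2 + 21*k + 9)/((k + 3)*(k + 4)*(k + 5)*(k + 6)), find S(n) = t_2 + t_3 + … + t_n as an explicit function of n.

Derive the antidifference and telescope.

S(n) = (-2*n**3 + 75*n**2 + 62*n - 135)/(35*(n**3 + 15*n**2 + 74*n + 120))

Step 1: r(k) = (k**3 - 2*k**2 - 24*k - 27)/(k**3 - 52*k - 21).
Gosper form: A/B · C(k+1)/C(k) with A=k + 3, B=k + 7, C=k**2 - 7*k - 3.
Solve (k + 3)·f(k+1) − (k + 6)·f(k) = k**2 - 7*k - 3.
d = 3 from the (1,1,2) case.
Match coefficients ⇒ f(k) = -k**2.
R(k) = B(k−1)·f(k)/C(k) = -k**2*(k + 6)/(k**2 - 7*k - 3); s_k = R·t_k = 3*k**2/((k + 3)*(k + 4)*(k + 5)).
Δs = 3*(-k**2 + 7*k + 3)/(k**4 + 18*k**3 + 119*k**2 + 342*k + 360), as required.
Telescope: S(n) = s_(n+1) − s_(2) = 3*(n**2 + 2*n + 1)/(n**3 + 15*n**2 + 74*n + 120) − (2/35) = (-2*n**3 + 75*n**2 + 62*n - 135)/(35*(n**3 + 15*n**2 + 74*n + 120)).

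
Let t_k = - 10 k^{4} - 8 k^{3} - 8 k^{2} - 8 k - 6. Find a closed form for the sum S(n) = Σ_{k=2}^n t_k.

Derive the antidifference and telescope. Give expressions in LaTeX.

Step 1: r(k) = (5*k**4 + 24*k**3 + 46*k**2 + 44*k + 20)/(5*k**4 + 4*k**3 + 4*k**2 + 4*k + 3).
Take A(k)=1, B(k)=1, C(k)=k**4 + 4*k**3/5 + 4*k**2/5 + 4*k/5 + 3/5.
f must satisfy (1)·f(k+1) − (1)·f(k) = k**4 + 4*k**3/5 + 4*k**2/5 + 4*k/5 + 3/5.
Degrees (0,0,4) ⇒ d ≤ 5.
Coefficient equations give f(k) = k*(2*k**4 - 3*k**3 + 2*k**2 + 2*k + 3)/10.
Get s_k = R·t_k = k*(-2*k**4 + 3*k**3 - 2*k**2 - 2*k - 3) with R(k) = B(k−1)f(k)/C(k) = k*(2*k**4 - 3*k**3 + 2*k**2 + 2*k + 3)/(2*(5*k**4 + 4*k**3 + 4*k**2 + 4*k + 3)).
s_(k+1) − s_k = -10*k**4 - 8*k**3 - 8*k**2 - 8*k - 6 = t_k.
Telescope: S(n) = s_(n+1) − s_(2) = -2*n**5 - 7*n**4 - 10*n**3 - 10*n**2 - 11*n - 6 − (-46) = -2*n**5 - 7*n**4 - 10*n**3 - 10*n**2 - 11*n + 40.

S(n) = - 2 n^{5} - 7 n^{4} - 10 n^{3} - 10 n^{2} - 11 n + 40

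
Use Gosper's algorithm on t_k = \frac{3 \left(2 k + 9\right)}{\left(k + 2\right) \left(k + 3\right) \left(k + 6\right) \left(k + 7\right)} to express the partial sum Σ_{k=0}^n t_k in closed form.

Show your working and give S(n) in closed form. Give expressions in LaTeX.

t_(k+1)/t_k = (k + 2)*(k + 6)*(2*k + 11)/((k + 4)*(k + 8)*(2*k + 9)).
Take A(k)=k + 2, B(k)=k + 8, C(k)=k**3 + 27*k**2/2 + 121*k/2 + 90.
Set up (k + 2)·f(k+1) − (k + 7)·f(k) − (k**3 + 27*k**2/2 + 121*k/2 + 90) = 0.
Bound: deg f ≤ 5.
A polynomial solution: f(k) = k*(k + 3)*(k + 4)*(k + 5)*(k + 8)/24.
So s_k = (B(k−1)f/C)·t_k = (k*(k + 3)*(k + 7)*(k + 8)/(12*(2*k + 9)))·t_k = k*(k + 8)/(4*(k**2 + 8*k + 12)).
Check: Δs_k = 3*(2*k + 9)/(k**4 + 18*k**3 + 113*k**2 + 288*k + 252). ✓
s_(n+1) = (n**2 + 10*n + 9)/(4*(n**2 + 10*n + 21)) and s_(0) = 0, so S(n) = (n**2 + 10*n + 9)/(4*(n**2 + 10*n + 21)).

S(n) = \frac{n^{2} + 10 n + 9}{4 \left(n^{2} + 10 n + 21\right)}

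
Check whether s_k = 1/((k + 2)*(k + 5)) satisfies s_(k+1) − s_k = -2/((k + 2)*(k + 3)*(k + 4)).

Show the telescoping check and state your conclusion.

s_(k+1) = 1/((k + 3)*(k + 6))
s_(k+1) − s_k = 2*(-k - 4)/(k**4 + 16*k**3 + 91*k**2 + 216*k + 180)
(s_(k+1) − s_k) − t_k = 2*(3*k + 14)/(k**5 + 20*k**4 + 155*k**3 + 580*k**2 + 1044*k + 720)

Invalid: residual 2*(3*k + 14)/(k**5 + 20*k**4 + 155*k**3 + 580*k**2 + 1044*k + 720) ≠ 0.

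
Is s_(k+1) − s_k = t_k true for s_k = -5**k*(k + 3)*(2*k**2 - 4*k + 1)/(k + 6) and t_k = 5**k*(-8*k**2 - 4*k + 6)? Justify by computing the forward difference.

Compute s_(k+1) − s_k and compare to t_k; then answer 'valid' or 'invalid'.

Invalid: residual 5**k*(24*k**3 + 150*k**2 + 66*k - 111)/(k**2 + 13*k + 42) ≠ 0.

s_(k+1) = 5**(k + 1)*(-2*k**3 - 8*k**2 + k + 4)/(k + 7)
s_(k+1) − s_k = 5**k*(-8*k**4 - 84*k**3 - 232*k**2 - 24*k + 141)/(k**2 + 13*k + 42)
(s_(k+1) − s_k) − t_k = 5**k*(24*k**3 + 150*k**2 + 66*k - 111)/(k**2 + 13*k + 42)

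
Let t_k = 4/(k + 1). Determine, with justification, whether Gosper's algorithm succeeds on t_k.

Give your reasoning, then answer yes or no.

r(k) = (k + 1)/(k + 2) after simplifying.
Gosper form: A/B · C(k+1)/C(k) with A=k + 1, B=k + 2, C=1.
Solve (k + 1)·f(k+1) − (k + 1)·f(k) = 1.
From deg A=1, deg B=1, deg C=0: d=0.
f = c0 ⇒ A·f(k+1) − B(k−1)·f(k) − C = -1. The system {-1 = 0} is inconsistent; no antidifference.

No — t_k has no hypergeometric antidifference.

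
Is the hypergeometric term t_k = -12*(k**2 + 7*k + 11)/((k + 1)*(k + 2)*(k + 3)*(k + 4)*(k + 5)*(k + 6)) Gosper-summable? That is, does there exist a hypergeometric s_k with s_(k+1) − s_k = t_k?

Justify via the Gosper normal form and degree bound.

Yes. s_k = 4*k*(-k**2 - 9*k - 23)/(15*(k**3 + 9*k**2 + 23*k + 15)).

The ratio is (k + 1)*(7*k + (k + 1)**2 + 18)/((k + 7)*(k**2 + 7*k + 11)).
Gosper form: A/B · C(k+1)/C(k) with A=k + 1, B=k + 7, C=k**2 + 7*k + 11.
Solve (k + 1)·f(k+1) − (k + 6)·f(k) = k**2 + 7*k + 11.
deg f ≤ 5 (via 1,1,2).
Solve for f: f(k) = k*(k + 2)*(k + 4)*(k**2 + 9*k + 23)/45 (degree 5 ≤ 5).
So s_k = (B(k−1)f/C)·t_k = (k*(k + 2)*(k + 4)*(k + 6)*(k**2 + 9*k + 23)/(45*(k**2 + 7*k + 11)))·t_k = 4*k*(-k**2 - 9*k - 23)/(15*(k**3 + 9*k**2 + 23*k + 15)).
Δs = 12*(-k**2 - 7*k - 11)/(k**6 + 21*k**5 + 175*k**4 + 735*k**3 + 1624*k**2 + 1764*k + 720), as required.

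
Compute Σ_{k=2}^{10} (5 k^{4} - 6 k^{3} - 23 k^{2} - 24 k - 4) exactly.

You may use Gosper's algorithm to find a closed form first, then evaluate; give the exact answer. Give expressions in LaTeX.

Step 1: r(k) = (5*k**4 + 14*k**3 - 11*k**2 - 68*k - 52)/(5*k**4 - 6*k**3 - 23*k**2 - 24*k - 4).
A = 1, B = 1, C = k**4 - 6*k**3/5 - 23*k**2/5 - 24*k/5 - 4/5.
f must satisfy (1)·f(k+1) − (1)·f(k) = k**4 - 6*k**3/5 - 23*k**2/5 - 24*k/5 - 4/5.
deg f ≤ 5 (via 0,0,4).
Coefficient equations give f(k) = k*(k**4 - 4*k**3 - 3*k**2 - 2*k + 4)/5.
R(k) = B(k−1)·f(k)/C(k) = k*(k**4 - 4*k**3 - 3*k**2 - 2*k + 4)/(5*k**4 - 6*k**3 - 23*k**2 - 24*k - 4); s_k = R·t_k = k*(k**4 - 4*k**3 - 3*k**2 - 2*k + 4).
Δs = 5*k**4 - 6*k**3 - 23*k**2 - 24*k - 4, as required.
Sum = s_(11) − s_(2); s_(11) = 98296, s_(2) = -56 ⇒ 98352.

Σ = 98352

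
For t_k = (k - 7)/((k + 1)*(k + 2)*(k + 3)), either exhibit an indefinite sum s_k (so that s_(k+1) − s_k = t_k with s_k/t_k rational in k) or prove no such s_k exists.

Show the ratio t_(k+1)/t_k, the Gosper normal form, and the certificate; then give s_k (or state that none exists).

Step 1: r(k) = (k - 6)*(k + 1)/((k - 7)*(k + 4)).
Normal form (A,B,C) = (k + 1, k + 4, k - 7).
Solve (k + 1)·f(k+1) − (k + 3)·f(k) = k - 7.
Bound: deg f ≤ 2.
Coefficient equations give f(k) = -k*(3*k + 11)/2.
So s_k = (B(k−1)f/C)·t_k = (-k*(k + 3)*(3*k + 11)/(2*(k - 7)))·t_k = k*(-3*k - 11)/(2*(k + 1)*(k + 2)).
Verify: (k - 7)/(k**3 + 6*k**2 + 11*k + 6) matches t_k.

s_k = k*(-3*k - 11)/(2*(k + 1)*(k + 2))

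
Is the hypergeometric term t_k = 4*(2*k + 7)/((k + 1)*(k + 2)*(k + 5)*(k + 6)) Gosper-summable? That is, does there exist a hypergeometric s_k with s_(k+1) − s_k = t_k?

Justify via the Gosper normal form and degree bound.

Yes. s_k = 4*k*(k + 6)/(5*(k**2 + 6*k + 5)).

t_(k+1)/t_k = (k + 1)*(k + 5)*(2*k + 9)/((k + 3)*(k + 7)*(2*k + 7)).
A = k + 1, B = k + 7, C = k**3 + 21*k**2/2 + 73*k/2 + 42.
f must satisfy (k + 1)·f(k+1) − (k + 6)·f(k) = k**3 + 21*k**2/2 + 73*k/2 + 42.
deg f ≤ 5 (via 1,1,3).
A polynomial solution: f(k) = k*(k + 2)*(k + 3)*(k + 4)*(k + 6)/10.
Get s_k = R·t_k = 4*k*(k + 6)/(5*(k**2 + 6*k + 5)) with R(k) = B(k−1)f(k)/C(k) = k*(k + 2)*(k + 6)**2/(5*(2*k + 7)).
Verify: 4*(2*k + 7)/(k**4 + 14*k**3 + 65*k**2 + 112*k + 60) matches t_k.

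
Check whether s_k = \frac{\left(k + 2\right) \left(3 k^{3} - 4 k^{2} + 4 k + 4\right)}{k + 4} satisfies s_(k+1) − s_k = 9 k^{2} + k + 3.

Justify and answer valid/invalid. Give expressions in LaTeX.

s_(k+1) = (3*k**4 + 14*k**3 + 20*k**2 + 22*k + 21)/(k + 5)
s_(k+1) − s_k = (9*k**4 + 70*k**3 + 110*k**2 + 41*k + 44)/(k**2 + 9*k + 20)
(s_(k+1) − s_k) − t_k = 2*(-6*k**3 - 41*k**2 - 3*k - 8)/(k**2 + 9*k + 20)

Invalid: residual \frac{2 \left(- 6 k^{3} - 41 k^{2} - 3 k - 8\right)}{k^{2} + 9 k + 20} ≠ 0.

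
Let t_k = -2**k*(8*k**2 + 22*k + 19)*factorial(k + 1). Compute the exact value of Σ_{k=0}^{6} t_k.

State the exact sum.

Ratio r(k) = 2*(8*k**3 + 54*k**2 + 125*k + 98)/(8*k**2 + 22*k + 19).
So A=2*k + 4 and B=1, with C=k**2 + 11*k/4 + 19/8.
Key eq: (2*k + 4)·f(k+1) = (1)·f(k) + (k**2 + 11*k/4 + 19/8).
Bound: deg f ≤ 1.
A polynomial solution: f(k) = (4*k + 1)/8.
Then R = B(k−1)f/C = (4*k + 1)/(8*k**2 + 22*k + 19), so s_k = R(k)·t_k = -2**k*(4*k + 1)*factorial(k + 1).
Verify: -2**k*(8*k**2 + 22*k + 19)*factorial(k + 1) matches t_k.
Sum = s_(7) − s_(0); s_(7) = -149667840, s_(0) = -1 ⇒ -149667839.

Σ = -149667839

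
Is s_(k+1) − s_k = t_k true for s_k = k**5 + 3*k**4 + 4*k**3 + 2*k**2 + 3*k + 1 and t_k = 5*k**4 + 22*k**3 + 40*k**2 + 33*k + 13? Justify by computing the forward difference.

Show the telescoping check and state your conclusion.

Valid — Δs_k = t_k.

s_(k+1) = k**5 + 8*k**4 + 26*k**3 + 42*k**2 + 36*k + 14
s_(k+1) − s_k = 5*k**4 + 22*k**3 + 40*k**2 + 33*k + 13
(s_(k+1) − s_k) − t_k = 0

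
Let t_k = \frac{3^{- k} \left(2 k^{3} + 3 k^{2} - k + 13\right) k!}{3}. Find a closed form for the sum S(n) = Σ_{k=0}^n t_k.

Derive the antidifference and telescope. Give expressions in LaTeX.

S(n) = \frac{3^{- n} \left(12 \cdot 3^{n} + 2 n^{3} n! + 9 n^{2} n! + 8 n n! + n!\right)}{3}

Step 1: r(k) = (k + 1)*(-k + 2*(k + 1)**3 + 3*(k + 1)**2 + 12)/(3*(2*k**3 + 3*k**2 - k + 13)).
Gosper form: A/B · C(k+1)/C(k) with A=k/3 + 1/3, B=1, C=k**3 + 3*k**2/2 - k/2 + 13/2.
Need (k/3 + 1/3)·f(k+1) − (1)·f(k) = k**3 + 3*k**2/2 - k/2 + 13/2.
From deg A=1, deg B=0, deg C=3: d=2.
Match coefficients ⇒ f(k) = 3*(2*k**2 + 3*k - 4)/2.
Then R = B(k−1)f/C = 3*(2*k**2 + 3*k - 4)/(2*k**3 + 3*k**2 - k + 13), so s_k = R(k)·t_k = (2*k**2 + 3*k - 4)*factorial(k)/3**k.
s_(k+1) − s_k = (2*k**3 + 3*k**2 - k + 13)*factorial(k)/(3*3**k) = t_k.
Evaluate: s_(n+1) = 3**(-n - 1)*(2*n**2 + 7*n + 1)*factorial(n + 1); subtract s_(0) = -4 ⇒ S(n) = (12*3**n + 2*n**3*factorial(n) + 9*n**2*factorial(n) + 8*n*factorial(n) + factorial(n))/(3*3**n).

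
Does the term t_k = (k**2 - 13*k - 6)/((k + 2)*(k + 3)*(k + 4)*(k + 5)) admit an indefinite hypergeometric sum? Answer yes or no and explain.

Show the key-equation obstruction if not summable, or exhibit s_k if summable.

The ratio is (k + 2)*(13*k - (k + 1)**2 + 19)/((k + 6)*(-k**2 + 13*k + 6)).
Normal form (A,B,C) = (k + 2, k + 6, k**2 - 13*k - 6).
Solve (k + 2)·f(k+1) − (k + 5)·f(k) = k**2 - 13*k - 6.
d = 3 from the (1,1,2) case.
Solve for f: f(k) = -k*(k**2 + 15*k + 2)/6 (degree 3 ≤ 3).
Get s_k = R·t_k = k*(-k**2 - 15*k - 2)/(6*(k + 2)*(k + 3)*(k + 4)) with R(k) = B(k−1)f(k)/C(k) = -k*(k + 5)*(k**2 + 15*k + 2)/(6*(k**2 - 13*k - 6)).
Verify: (k**2 - 13*k - 6)/(k**4 + 14*k**3 + 71*k**2 + 154*k + 120) matches t_k.

Yes. s_k = k*(-k**2 - 15*k - 2)/(6*(k + 2)*(k + 3)*(k + 4)).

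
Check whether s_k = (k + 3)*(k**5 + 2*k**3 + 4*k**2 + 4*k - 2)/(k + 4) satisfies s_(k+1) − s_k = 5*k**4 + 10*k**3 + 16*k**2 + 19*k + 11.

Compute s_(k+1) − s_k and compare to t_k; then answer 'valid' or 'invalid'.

Invalid: residual (-4*k**5 - 30*k**4 - 54*k**3 - 79*k**2 - 83*k - 46)/(k**2 + 9*k + 20) ≠ 0.

s_(k+1) = (k + 4)*(4*k + (k + 1)**5 + 2*(k + 1)**3 + 4*(k + 1)**2 + 2)/(k + 5)
s_(k+1) − s_k = (5*k**6 + 51*k**5 + 176*k**4 + 309*k**3 + 423*k**2 + 396*k + 174)/(k**2 + 9*k + 20)
(s_(k+1) − s_k) − t_k = (-4*k**5 - 30*k**4 - 54*k**3 - 79*k**2 - 83*k - 46)/(k**2 + 9*k + 20)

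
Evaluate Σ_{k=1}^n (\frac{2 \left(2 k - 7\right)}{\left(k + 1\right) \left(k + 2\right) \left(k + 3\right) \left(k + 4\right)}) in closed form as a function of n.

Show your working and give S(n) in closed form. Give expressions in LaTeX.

Step 1: r(k) = (k + 1)*(2*k - 5)/((k + 5)*(2*k - 7)).
Factor: A=k + 1; B=k + 5; C=k - 7/2.
Key eq: (k + 1)·f(k+1) = (k + 4)·f(k) + (k - 7/2).
From deg A=1, deg B=1, deg C=1: d=3.
Solve for f: f(k) = -k*(k**2 + 6*k + 14)/6 (degree 3 ≤ 3).
Certificate R = B(k−1)f/C = -k*(k + 4)*(k**2 + 6*k + 14)/(3*(2*k - 7)) gives s_k = 2*k*(-k**2 - 6*k - 14)/(3*(k + 1)*(k + 2)*(k + 3)).
s_(k+1) − s_k = 2*(2*k - 7)/(k**4 + 10*k**3 + 35*k**2 + 50*k + 24) = t_k.
Σ_(k=1)^n t_k = s_(n+1) − s_(1) = (2*(-n**3 - 9*n**2 - 29*n - 21)/(3*(n**3 + 9*n**2 + 26*n + 24))) − (-7/12), i.e. n*(-n**2 - 9*n - 50)/(12*(n**3 + 9*n**2 + 26*n + 24)).

S(n) = \frac{n \left(- n^{2} - 9 n - 50\right)}{12 \left(n^{3} + 9 n^{2} + 26 n + 24\right)}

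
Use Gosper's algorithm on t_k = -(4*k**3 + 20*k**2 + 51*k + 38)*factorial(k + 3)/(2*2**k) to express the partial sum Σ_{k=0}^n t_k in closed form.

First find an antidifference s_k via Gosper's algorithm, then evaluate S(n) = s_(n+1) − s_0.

S(n) = (36*2**n - 4*n**6*factorial(n) - 52*n**5*factorial(n) - 271*n**4*factorial(n) - 730*n**3*factorial(n) - 1081*n**2*factorial(n) - 838*n*factorial(n) - 264*factorial(n))/(2*2**n)

t_(k+1)/t_k = (4*k**4 + 48*k**3 + 231*k**2 + 525*k + 452)/(2*(4*k**3 + 20*k**2 + 51*k + 38)).
A = k/2 + 2, B = 1, C = k**3 + 5*k**2 + 51*k/4 + 19/2.
Key eq: (k/2 + 2)·f(k+1) = (1)·f(k) + (k**3 + 5*k**2 + 51*k/4 + 19/2).
From deg A=1, deg B=0, deg C=3: d=2.
Solving with deg f ≤ 2: f(k) = (4*k**2 + 4*k + 3)/2.
Then R = B(k−1)f/C = 2*(4*k**2 + 4*k + 3)/(4*k**3 + 20*k**2 + 51*k + 38), so s_k = R(k)·t_k = -(4*k**2 + 4*k + 3)*factorial(k + 3)/2**k.
Check: Δs_k = -(4*k**3 + 20*k**2 + 51*k + 38)*factorial(k + 3)/(2*2**k). ✓
Σ_(k=0)^n t_k = s_(n+1) − s_(0) = (-2**(-n - 1)*(4*n**2 + 12*n + 11)*factorial(n + 4)) − (-18), i.e. (36*2**n - 4*n**6*factorial(n) - 52*n**5*factorial(n) - 271*n**4*factorial(n) - 730*n**3*factorial(n) - 1081*n**2*factorial(n) - 838*n*factorial(n) - 264*factorial(n))/(2*2**n).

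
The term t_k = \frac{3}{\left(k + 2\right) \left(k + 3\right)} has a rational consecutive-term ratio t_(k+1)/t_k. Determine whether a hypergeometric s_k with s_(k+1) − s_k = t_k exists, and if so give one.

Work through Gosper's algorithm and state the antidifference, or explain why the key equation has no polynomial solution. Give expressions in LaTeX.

s_k = \frac{3 k}{2 \left(k + 2\right)}

t_(k+1)/t_k = (k + 2)/(k + 4).
A = k + 2, B = k + 4, C = 1.
Need (k + 2)·f(k+1) − (k + 3)·f(k) = 1.
Degrees (1,1,0) ⇒ d ≤ 1.
Solving with deg f ≤ 1: f(k) = k/2.
So s_k = (B(k−1)f/C)·t_k = (k*(k + 3)/2)·t_k = 3*k/(2*(k + 2)).
Verify: 3/(k**2 + 5*k + 6) matches t_k.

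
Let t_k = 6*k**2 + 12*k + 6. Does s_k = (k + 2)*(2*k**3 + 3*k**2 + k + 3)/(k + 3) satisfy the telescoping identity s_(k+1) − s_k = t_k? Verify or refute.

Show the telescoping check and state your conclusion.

s_(k+1) = (k + 3)*(k + 2*(k + 1)**3 + 3*(k + 1)**2 + 4)/(k + 4)
s_(k+1) − s_k = (6*k**4 + 50*k**3 + 135*k**2 + 145*k + 57)/(k**2 + 7*k + 12)
(s_(k+1) − s_k) − t_k = (-4*k**3 - 27*k**2 - 41*k - 15)/(k**2 + 7*k + 12)

Invalid: residual (-4*k**3 - 27*k**2 - 41*k - 15)/(k**2 + 7*k + 12) ≠ 0.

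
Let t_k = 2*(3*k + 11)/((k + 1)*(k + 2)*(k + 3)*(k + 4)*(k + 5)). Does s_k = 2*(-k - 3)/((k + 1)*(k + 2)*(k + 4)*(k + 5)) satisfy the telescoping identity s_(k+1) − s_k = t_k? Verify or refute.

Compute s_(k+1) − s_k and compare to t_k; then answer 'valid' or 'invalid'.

s_(k+1) = 2*(-k - 4)/((k + 2)*(k + 3)*(k + 5)*(k + 6))
s_(k+1) − s_k = 2*(3*k**2 + 21*k + 38)/(k**6 + 21*k**5 + 175*k**4 + 735*k**3 + 1624*k**2 + 1764*k + 720)
(s_(k+1) − s_k) − t_k = 8*(-2*k - 7)/(k**6 + 21*k**5 + 175*k**4 + 735*k**3 + 1624*k**2 + 1764*k + 720)

Invalid: residual 8*(-2*k - 7)/(k**6 + 21*k**5 + 175*k**4 + 735*k**3 + 1624*k**2 + 1764*k + 720) ≠ 0.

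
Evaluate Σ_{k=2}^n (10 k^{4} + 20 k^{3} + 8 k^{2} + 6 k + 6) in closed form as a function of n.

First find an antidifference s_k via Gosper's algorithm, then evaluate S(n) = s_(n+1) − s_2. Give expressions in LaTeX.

t_(k+1)/t_k = (5*k**4 + 30*k**3 + 64*k**2 + 61*k + 25)/(5*k**4 + 10*k**3 + 4*k**2 + 3*k + 3).
Normal form (A,B,C) = (1, 1, k**4 + 2*k**3 + 4*k**2/5 + 3*k/5 + 3/5).
Set up (1)·f(k+1) − (1)·f(k) − (k**4 + 2*k**3 + 4*k**2/5 + 3*k/5 + 3/5) = 0.
deg f ≤ 5 (via 0,0,4).
Coefficient equations give f(k) = k*(k**4 - 2*k**2 + 2*k + 2)/5.
Certificate R = B(k−1)f/C = k*(k**4 - 2*k**2 + 2*k + 2)/(5*k**4 + 10*k**3 + 4*k**2 + 3*k + 3) gives s_k = 2*k*(k**4 - 2*k**2 + 2*k + 2).
Verify: 10*k**4 + 20*k**3 + 8*k**2 + 6*k + 6 matches t_k.
Σ_(k=2)^n t_k = s_(n+1) − s_(2) = (2*n**5 + 10*n**4 + 16*n**3 + 12*n**2 + 10*n + 6) − (56), i.e. 2*n**5 + 10*n**4 + 16*n**3 + 12*n**2 + 10*n - 50.

S(n) = 2 n^{5} + 10 n^{4} + 16 n^{3} + 12 n^{2} + 10 n - 50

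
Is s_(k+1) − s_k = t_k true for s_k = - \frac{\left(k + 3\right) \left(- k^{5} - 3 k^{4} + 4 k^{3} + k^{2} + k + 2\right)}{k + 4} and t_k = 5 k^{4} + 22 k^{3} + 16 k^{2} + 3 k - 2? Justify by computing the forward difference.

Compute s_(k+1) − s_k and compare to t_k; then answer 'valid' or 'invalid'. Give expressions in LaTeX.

s_(k+1) = (k**6 + 12*k**5 + 50*k**4 + 87*k**3 + 62*k**2 + 4*k - 16)/(k + 5)
s_(k+1) − s_k = (5*k**6 + 63*k**5 + 275*k**4 + 479*k**3 + 277*k**2 + 31*k - 34)/(k**2 + 9*k + 20)
(s_(k+1) − s_k) − t_k = (-4*k**5 - 39*k**4 - 108*k**3 - 68*k**2 - 11*k + 6)/(k**2 + 9*k + 20)

Invalid: residual \frac{- 4 k^{5} - 39 k^{4} - 108 k^{3} - 68 k^{2} - 11 k + 6}{k^{2} + 9 k + 20} ≠ 0.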